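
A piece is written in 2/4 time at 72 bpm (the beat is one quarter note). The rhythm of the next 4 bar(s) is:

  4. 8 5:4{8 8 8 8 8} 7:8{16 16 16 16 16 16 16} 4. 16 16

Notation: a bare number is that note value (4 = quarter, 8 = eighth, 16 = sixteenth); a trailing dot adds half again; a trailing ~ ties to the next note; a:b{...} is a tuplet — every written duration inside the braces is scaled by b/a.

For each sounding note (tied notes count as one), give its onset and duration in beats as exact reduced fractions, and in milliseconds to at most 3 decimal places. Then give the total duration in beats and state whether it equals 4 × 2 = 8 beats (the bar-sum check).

1) 0.0ms=0b +1250.0ms=3/2b
2) 1250.0ms=3/2b +416.667ms=1/2b
3) 1666.667ms=2b +333.333ms=2/5b
4) 2000.0ms=12/5b +333.333ms=2/5b
5) 2333.333ms=14/5b +333.333ms=2/5b
6) 2666.667ms=16/5b +333.333ms=2/5b
7) 3000.0ms=18/5b +333.333ms=2/5b
8) 3333.333ms=4b +238.095ms=2/7b
9) 3571.429ms=30/7b +238.095ms=2/7b
10) 3809.524ms=32/7b +238.095ms=2/7b
11) 4047.619ms=34/7b +238.095ms=2/7b
12) 4285.714ms=36/7b +238.095ms=2/7b
13) 4523.81ms=38/7b +238.095ms=2/7b
14) 4761.905ms=40/7b +238.095ms=2/7b
15) 5000.0ms=6b +1250.0ms=3/2b
16) 6250.0ms=15/2b +208.333ms=1/4b
17) 6458.333ms=31/4b +208.333ms=1/4b
Σ=8b of 8 (72bpm 2/4) — PASS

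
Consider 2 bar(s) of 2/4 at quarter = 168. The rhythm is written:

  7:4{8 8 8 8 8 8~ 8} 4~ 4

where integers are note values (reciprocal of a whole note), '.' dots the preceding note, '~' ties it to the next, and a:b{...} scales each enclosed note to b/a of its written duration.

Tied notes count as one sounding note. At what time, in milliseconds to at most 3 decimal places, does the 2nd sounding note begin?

1. 0.0ms @ 0 + 102.041ms (2/7)
2. 102.041ms @ 2/7 + 102.041ms (2/7)
3. 204.082ms @ 4/7 + 102.041ms (2/7)
4. 306.122ms @ 6/7 + 102.041ms (2/7)
5. 408.163ms @ 8/7 + 102.041ms (2/7)
6. 510.204ms @ 10/7 + 204.082ms (4/7)
7. 714.286ms @ 2 + 714.286ms (2)

note 2 onset = 2/7b = 102.041ms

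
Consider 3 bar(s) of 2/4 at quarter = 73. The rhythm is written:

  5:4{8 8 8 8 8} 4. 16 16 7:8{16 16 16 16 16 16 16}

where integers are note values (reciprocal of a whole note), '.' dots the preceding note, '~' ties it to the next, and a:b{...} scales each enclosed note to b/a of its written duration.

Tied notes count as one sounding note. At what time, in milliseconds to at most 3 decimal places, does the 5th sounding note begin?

note 5 onset = 8/5b = 1315.068ms

1. 0.0ms @ 0 + 328.767ms (2/5)
2. 328.767ms @ 2/5 + 328.767ms (2/5)
3. 657.534ms @ 4/5 + 328.767ms (2/5)
4. 986.301ms @ 6/5 + 328.767ms (2/5)
5. 1315.068ms @ 8/5 + 328.767ms (2/5)
6. 1643.836ms @ 2 + 1232.877ms (3/2)
7. 2876.712ms @ 7/2 + 205.479ms (1/4)
8. 3082.192ms @ 15/4 + 205.479ms (1/4)
9. 3287.671ms @ 4 + 234.834ms (2/7)
10. 3522.505ms @ 30/7 + 234.834ms (2/7)
11. 3757.339ms @ 32/7 + 234.834ms (2/7)
12. 3992.172ms @ 34/7 + 234.834ms (2/7)
13. 4227.006ms @ 36/7 + 234.834ms (2/7)
14. 4461.84ms @ 38/7 + 234.834ms (2/7)
15. 4696.673ms @ 40/7 + 234.834ms (2/7)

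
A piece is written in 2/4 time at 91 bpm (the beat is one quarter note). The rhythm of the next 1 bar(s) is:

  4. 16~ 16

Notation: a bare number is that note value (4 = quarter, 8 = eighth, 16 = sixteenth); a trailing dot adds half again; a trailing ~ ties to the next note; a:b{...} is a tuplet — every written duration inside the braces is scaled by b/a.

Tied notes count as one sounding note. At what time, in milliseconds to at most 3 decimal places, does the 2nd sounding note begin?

1. 0.0ms @ 0 + 989.011ms (3/2)
2. 989.011ms @ 3/2 + 329.67ms (1/2)

note 2 onset = 3/2b = 989.011ms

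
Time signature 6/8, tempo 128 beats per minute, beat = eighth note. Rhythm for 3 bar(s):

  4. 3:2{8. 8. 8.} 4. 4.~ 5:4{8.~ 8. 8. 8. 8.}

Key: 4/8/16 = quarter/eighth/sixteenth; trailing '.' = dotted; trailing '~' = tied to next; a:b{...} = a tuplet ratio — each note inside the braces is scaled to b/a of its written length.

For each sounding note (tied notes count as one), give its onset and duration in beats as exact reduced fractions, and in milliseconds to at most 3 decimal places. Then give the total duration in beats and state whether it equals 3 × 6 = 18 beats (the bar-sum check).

1) 0.0ms=0b +1406.25ms=3b
2) 1406.25ms=3b +468.75ms=1b
3) 1875.0ms=4b +468.75ms=1b
4) 2343.75ms=5b +468.75ms=1b
5) 2812.5ms=6b +1406.25ms=3b
6) 4218.75ms=9b +2531.25ms=27/5b
7) 6750.0ms=72/5b +562.5ms=6/5b
8) 7312.5ms=78/5b +562.5ms=6/5b
9) 7875.0ms=84/5b +562.5ms=6/5b
Σ=18b of 18 (128bpm 6/8) — PASS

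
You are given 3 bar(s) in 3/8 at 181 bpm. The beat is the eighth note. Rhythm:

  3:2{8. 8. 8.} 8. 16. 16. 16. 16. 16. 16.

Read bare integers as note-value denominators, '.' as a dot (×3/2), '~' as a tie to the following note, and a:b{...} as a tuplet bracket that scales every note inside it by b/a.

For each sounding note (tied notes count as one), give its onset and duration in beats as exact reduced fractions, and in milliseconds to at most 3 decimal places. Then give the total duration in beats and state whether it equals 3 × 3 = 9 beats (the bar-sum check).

1) 0.0ms=0b +331.492ms=1b
2) 331.492ms=1b +331.492ms=1b
3) 662.983ms=2b +331.492ms=1b
4) 994.475ms=3b +497.238ms=3/2b
5) 1491.713ms=9/2b +248.619ms=3/4b
6) 1740.331ms=21/4b +248.619ms=3/4b
7) 1988.95ms=6b +248.619ms=3/4b
8) 2237.569ms=27/4b +248.619ms=3/4b
9) 2486.188ms=15/2b +248.619ms=3/4b
10) 2734.807ms=33/4b +248.619ms=3/4b
Σ=9b of 9 (181bpm 3/8) — PASS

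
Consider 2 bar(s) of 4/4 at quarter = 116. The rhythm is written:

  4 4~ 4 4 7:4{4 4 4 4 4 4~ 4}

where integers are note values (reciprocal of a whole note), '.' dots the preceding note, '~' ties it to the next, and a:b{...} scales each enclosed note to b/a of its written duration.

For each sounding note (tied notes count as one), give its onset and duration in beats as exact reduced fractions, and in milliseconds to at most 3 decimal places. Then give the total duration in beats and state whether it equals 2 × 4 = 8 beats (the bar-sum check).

1) 0.0ms=0b +517.241ms=1b
2) 517.241ms=1b +1034.483ms=2b
3) 1551.724ms=3b +517.241ms=1b
4) 2068.966ms=4b +295.567ms=4/7b
5) 2364.532ms=32/7b +295.567ms=4/7b
6) 2660.099ms=36/7b +295.567ms=4/7b
7) 2955.665ms=40/7b +295.567ms=4/7b
8) 3251.232ms=44/7b +295.567ms=4/7b
9) 3546.798ms=48/7b +591.133ms=8/7b
Σ=8b of 8 (116bpm 4/4) — PASS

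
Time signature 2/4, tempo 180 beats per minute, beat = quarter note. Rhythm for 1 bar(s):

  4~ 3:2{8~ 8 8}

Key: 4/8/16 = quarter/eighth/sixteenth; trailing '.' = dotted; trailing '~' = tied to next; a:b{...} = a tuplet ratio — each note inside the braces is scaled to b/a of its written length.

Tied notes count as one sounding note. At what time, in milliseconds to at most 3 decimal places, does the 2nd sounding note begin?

1. 0.0ms @ 0 + 555.556ms (5/3)
2. 555.556ms @ 5/3 + 111.111ms (1/3)

note 2 onset = 5/3b = 555.556ms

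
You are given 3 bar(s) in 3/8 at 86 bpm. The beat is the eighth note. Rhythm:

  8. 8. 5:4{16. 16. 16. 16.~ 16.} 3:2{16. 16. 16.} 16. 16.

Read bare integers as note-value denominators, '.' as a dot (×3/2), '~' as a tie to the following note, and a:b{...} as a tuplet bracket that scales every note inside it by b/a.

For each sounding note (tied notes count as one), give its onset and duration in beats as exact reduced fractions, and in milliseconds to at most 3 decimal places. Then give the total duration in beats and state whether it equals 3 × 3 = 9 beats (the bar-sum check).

1) 0.0ms=0b +1046.512ms=3/2b
2) 1046.512ms=3/2b +1046.512ms=3/2b
3) 2093.023ms=3b +418.605ms=3/5b
4) 2511.628ms=18/5b +418.605ms=3/5b
5) 2930.233ms=21/5b +418.605ms=3/5b
6) 3348.837ms=24/5b +837.209ms=6/5b
7) 4186.047ms=6b +348.837ms=1/2b
8) 4534.884ms=13/2b +348.837ms=1/2b
9) 4883.721ms=7b +348.837ms=1/2b
10) 5232.558ms=15/2b +523.256ms=3/4b
11) 5755.814ms=33/4b +523.256ms=3/4b
Σ=9b of 9 (86bpm 3/8) — PASS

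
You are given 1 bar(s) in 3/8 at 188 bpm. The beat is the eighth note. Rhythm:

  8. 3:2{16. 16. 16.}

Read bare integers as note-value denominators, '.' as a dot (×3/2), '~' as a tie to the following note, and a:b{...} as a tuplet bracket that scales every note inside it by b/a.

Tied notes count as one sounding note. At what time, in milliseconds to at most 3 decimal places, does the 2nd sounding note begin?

note 2 onset = 3/2b = 478.723ms

1. 0.0ms @ 0 + 478.723ms (3/2)
2. 478.723ms @ 3/2 + 159.574ms (1/2)
3. 638.298ms @ 2 + 159.574ms (1/2)
4. 797.872ms @ 5/2 + 159.574ms (1/2)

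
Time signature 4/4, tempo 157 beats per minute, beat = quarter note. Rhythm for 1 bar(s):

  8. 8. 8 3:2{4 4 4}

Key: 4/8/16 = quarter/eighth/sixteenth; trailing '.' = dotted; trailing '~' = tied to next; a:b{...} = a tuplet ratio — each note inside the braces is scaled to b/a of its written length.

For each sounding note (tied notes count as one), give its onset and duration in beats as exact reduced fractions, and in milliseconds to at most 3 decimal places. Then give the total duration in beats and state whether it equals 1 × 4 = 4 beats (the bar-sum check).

1) 0.0ms=0b +286.624ms=3/4b
2) 286.624ms=3/4b +286.624ms=3/4b
3) 573.248ms=3/2b +191.083ms=1/2b
4) 764.331ms=2b +254.777ms=2/3b
5) 1019.108ms=8/3b +254.777ms=2/3b
6) 1273.885ms=10/3b +254.777ms=2/3b
Σ=4b of 4 (157bpm 4/4) — PASS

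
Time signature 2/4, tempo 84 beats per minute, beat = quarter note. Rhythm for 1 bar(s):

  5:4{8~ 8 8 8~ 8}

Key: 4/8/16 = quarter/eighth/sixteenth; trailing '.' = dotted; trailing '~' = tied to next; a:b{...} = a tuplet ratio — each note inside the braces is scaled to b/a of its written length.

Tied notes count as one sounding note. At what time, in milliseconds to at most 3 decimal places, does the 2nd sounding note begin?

1. 0.0ms @ 0 + 571.429ms (4/5)
2. 571.429ms @ 4/5 + 285.714ms (2/5)
3. 857.143ms @ 6/5 + 571.429ms (4/5)

note 2 onset = 4/5b = 571.429ms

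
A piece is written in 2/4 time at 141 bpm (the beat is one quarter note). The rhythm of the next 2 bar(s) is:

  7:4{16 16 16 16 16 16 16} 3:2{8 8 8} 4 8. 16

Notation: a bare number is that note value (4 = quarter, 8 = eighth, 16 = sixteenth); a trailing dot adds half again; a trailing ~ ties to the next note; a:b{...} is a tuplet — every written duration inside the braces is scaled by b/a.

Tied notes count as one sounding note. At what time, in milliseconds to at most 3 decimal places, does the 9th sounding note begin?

note 9 onset = 4/3b = 567.376ms

1. 0.0ms @ 0 + 60.79ms (1/7)
2. 60.79ms @ 1/7 + 60.79ms (1/7)
3. 121.581ms @ 2/7 + 60.79ms (1/7)
4. 182.371ms @ 3/7 + 60.79ms (1/7)
5. 243.161ms @ 4/7 + 60.79ms (1/7)
6. 303.951ms @ 5/7 + 60.79ms (1/7)
7. 364.742ms @ 6/7 + 60.79ms (1/7)
8. 425.532ms @ 1 + 141.844ms (1/3)
9. 567.376ms @ 4/3 + 141.844ms (1/3)
10. 709.22ms @ 5/3 + 141.844ms (1/3)
11. 851.064ms @ 2 + 425.532ms (1)
12. 1276.596ms @ 3 + 319.149ms (3/4)
13. 1595.745ms @ 15/4 + 106.383ms (1/4)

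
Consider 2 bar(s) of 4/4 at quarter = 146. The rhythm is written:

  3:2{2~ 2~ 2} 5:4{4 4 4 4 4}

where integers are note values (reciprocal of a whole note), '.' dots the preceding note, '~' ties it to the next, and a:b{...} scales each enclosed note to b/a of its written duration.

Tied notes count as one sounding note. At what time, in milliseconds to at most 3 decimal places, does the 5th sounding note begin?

1. 0.0ms @ 0 + 1643.836ms (4)
2. 1643.836ms @ 4 + 328.767ms (4/5)
3. 1972.603ms @ 24/5 + 328.767ms (4/5)
4. 2301.37ms @ 28/5 + 328.767ms (4/5)
5. 2630.137ms @ 32/5 + 328.767ms (4/5)
6. 2958.904ms @ 36/5 + 328.767ms (4/5)

note 5 onset = 32/5b = 2630.137ms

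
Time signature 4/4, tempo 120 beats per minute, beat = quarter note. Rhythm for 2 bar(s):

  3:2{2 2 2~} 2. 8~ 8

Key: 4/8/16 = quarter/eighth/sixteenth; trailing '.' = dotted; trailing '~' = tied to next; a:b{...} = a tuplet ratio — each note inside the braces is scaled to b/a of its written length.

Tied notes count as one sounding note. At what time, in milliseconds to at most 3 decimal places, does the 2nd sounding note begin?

note 2 onset = 4/3b = 666.667ms

1. 0.0ms @ 0 + 666.667ms (4/3)
2. 666.667ms @ 4/3 + 666.667ms (4/3)
3. 1333.333ms @ 8/3 + 2166.667ms (13/3)
4. 3500.0ms @ 7 + 500.0ms (1)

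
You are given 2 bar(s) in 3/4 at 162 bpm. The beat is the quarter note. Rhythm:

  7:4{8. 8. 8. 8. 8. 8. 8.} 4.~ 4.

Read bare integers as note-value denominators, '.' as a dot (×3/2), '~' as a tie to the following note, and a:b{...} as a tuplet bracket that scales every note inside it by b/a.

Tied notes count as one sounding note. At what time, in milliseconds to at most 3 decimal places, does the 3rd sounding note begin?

note 3 onset = 6/7b = 317.46ms

1. 0.0ms @ 0 + 158.73ms (3/7)
2. 158.73ms @ 3/7 + 158.73ms (3/7)
3. 317.46ms @ 6/7 + 158.73ms (3/7)
4. 476.19ms @ 9/7 + 158.73ms (3/7)
5. 634.921ms @ 12/7 + 158.73ms (3/7)
6. 793.651ms @ 15/7 + 158.73ms (3/7)
7. 952.381ms @ 18/7 + 158.73ms (3/7)
8. 1111.111ms @ 3 + 1111.111ms (3)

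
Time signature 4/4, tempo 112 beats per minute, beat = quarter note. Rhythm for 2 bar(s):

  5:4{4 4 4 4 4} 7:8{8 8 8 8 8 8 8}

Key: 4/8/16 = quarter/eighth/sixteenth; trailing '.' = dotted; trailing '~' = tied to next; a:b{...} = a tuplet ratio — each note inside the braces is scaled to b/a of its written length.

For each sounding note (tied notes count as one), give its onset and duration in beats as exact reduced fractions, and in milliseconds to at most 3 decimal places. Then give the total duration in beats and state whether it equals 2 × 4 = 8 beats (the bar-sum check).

1) 0.0ms=0b +428.571ms=4/5b
2) 428.571ms=4/5b +428.571ms=4/5b
3) 857.143ms=8/5b +428.571ms=4/5b
4) 1285.714ms=12/5b +428.571ms=4/5b
5) 1714.286ms=16/5b +428.571ms=4/5b
6) 2142.857ms=4b +306.122ms=4/7b
7) 2448.98ms=32/7b +306.122ms=4/7b
8) 2755.102ms=36/7b +306.122ms=4/7b
9) 3061.224ms=40/7b +306.122ms=4/7b
10) 3367.347ms=44/7b +306.122ms=4/7b
11) 3673.469ms=48/7b +306.122ms=4/7b
12) 3979.592ms=52/7b +306.122ms=4/7b
Σ=8b of 8 (112bpm 4/4) — PASS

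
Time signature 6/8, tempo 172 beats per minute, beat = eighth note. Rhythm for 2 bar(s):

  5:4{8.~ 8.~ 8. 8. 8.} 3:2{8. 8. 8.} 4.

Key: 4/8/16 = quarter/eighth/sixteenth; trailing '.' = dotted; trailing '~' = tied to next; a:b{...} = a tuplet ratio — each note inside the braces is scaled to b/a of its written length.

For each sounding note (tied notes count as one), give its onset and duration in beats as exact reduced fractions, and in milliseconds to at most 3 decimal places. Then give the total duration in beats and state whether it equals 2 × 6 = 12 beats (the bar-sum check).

1) 0.0ms=0b +1255.814ms=18/5b
2) 1255.814ms=18/5b +418.605ms=6/5b
3) 1674.419ms=24/5b +418.605ms=6/5b
4) 2093.023ms=6b +348.837ms=1b
5) 2441.86ms=7b +348.837ms=1b
6) 2790.698ms=8b +348.837ms=1b
7) 3139.535ms=9b +1046.512ms=3b
Σ=12b of 12 (172bpm 6/8) — PASS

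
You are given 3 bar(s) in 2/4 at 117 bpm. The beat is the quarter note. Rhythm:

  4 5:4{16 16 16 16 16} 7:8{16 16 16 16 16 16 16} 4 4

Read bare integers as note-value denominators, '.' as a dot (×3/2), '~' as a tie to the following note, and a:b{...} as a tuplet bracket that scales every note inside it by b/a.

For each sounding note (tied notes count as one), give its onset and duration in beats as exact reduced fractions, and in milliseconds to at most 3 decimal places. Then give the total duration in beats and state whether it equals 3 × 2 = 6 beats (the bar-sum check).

1) 0.0ms=0b +512.821ms=1b
2) 512.821ms=1b +102.564ms=1/5b
3) 615.385ms=6/5b +102.564ms=1/5b
4) 717.949ms=7/5b +102.564ms=1/5b
5) 820.513ms=8/5b +102.564ms=1/5b
6) 923.077ms=9/5b +102.564ms=1/5b
7) 1025.641ms=2b +146.52ms=2/7b
8) 1172.161ms=16/7b +146.52ms=2/7b
9) 1318.681ms=18/7b +146.52ms=2/7b
10) 1465.201ms=20/7b +146.52ms=2/7b
11) 1611.722ms=22/7b +146.52ms=2/7b
12) 1758.242ms=24/7b +146.52ms=2/7b
13) 1904.762ms=26/7b +146.52ms=2/7b
14) 2051.282ms=4b +512.821ms=1b
15) 2564.103ms=5b +512.821ms=1b
Σ=6b of 6 (117bpm 2/4) — PASS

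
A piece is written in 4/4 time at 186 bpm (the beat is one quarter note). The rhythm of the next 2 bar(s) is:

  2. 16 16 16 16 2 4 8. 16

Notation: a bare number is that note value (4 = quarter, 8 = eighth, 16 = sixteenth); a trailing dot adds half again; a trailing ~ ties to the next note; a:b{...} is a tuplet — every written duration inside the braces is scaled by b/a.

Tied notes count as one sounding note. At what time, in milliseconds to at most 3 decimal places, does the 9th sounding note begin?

1. 0.0ms @ 0 + 967.742ms (3)
2. 967.742ms @ 3 + 80.645ms (1/4)
3. 1048.387ms @ 13/4 + 80.645ms (1/4)
4. 1129.032ms @ 7/2 + 80.645ms (1/4)
5. 1209.677ms @ 15/4 + 80.645ms (1/4)
6. 1290.323ms @ 4 + 645.161ms (2)
7. 1935.484ms @ 6 + 322.581ms (1)
8. 2258.065ms @ 7 + 241.935ms (3/4)
9. 2500.0ms @ 31/4 + 80.645ms (1/4)

note 9 onset = 31/4b = 2500.0ms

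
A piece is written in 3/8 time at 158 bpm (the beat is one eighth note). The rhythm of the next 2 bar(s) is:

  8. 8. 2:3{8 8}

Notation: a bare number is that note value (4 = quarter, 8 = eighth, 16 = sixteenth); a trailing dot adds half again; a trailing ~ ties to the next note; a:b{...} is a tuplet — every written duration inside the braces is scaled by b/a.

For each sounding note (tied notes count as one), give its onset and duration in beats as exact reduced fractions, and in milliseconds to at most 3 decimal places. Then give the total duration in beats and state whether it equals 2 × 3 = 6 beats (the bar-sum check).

1) 0.0ms=0b +569.62ms=3/2b
2) 569.62ms=3/2b +569.62ms=3/2b
3) 1139.241ms=3b +569.62ms=3/2b
4) 1708.861ms=9/2b +569.62ms=3/2b
Σ=6b of 6 (158bpm 3/8) — PASS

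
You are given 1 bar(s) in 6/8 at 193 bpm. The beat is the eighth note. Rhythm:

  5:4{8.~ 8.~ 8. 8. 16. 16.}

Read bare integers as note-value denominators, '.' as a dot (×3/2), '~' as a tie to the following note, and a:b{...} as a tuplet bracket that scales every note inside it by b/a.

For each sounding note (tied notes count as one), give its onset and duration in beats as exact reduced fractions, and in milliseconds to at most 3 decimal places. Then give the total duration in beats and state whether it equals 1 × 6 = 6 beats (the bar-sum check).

1) 0.0ms=0b +1119.171ms=18/5b
2) 1119.171ms=18/5b +373.057ms=6/5b
3) 1492.228ms=24/5b +186.528ms=3/5b
4) 1678.756ms=27/5b +186.528ms=3/5b
Σ=6b of 6 (193bpm 6/8) — PASS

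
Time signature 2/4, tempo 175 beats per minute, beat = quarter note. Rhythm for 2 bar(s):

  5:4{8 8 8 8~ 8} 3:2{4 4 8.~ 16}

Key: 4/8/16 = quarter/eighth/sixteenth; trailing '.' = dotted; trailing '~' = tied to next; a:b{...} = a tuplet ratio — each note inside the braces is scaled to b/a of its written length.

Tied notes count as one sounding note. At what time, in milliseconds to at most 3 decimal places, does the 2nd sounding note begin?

1. 0.0ms @ 0 + 137.143ms (2/5)
2. 137.143ms @ 2/5 + 137.143ms (2/5)
3. 274.286ms @ 4/5 + 137.143ms (2/5)
4. 411.429ms @ 6/5 + 274.286ms (4/5)
5. 685.714ms @ 2 + 228.571ms (2/3)
6. 914.286ms @ 8/3 + 228.571ms (2/3)
7. 1142.857ms @ 10/3 + 228.571ms (2/3)

note 2 onset = 2/5b = 137.143ms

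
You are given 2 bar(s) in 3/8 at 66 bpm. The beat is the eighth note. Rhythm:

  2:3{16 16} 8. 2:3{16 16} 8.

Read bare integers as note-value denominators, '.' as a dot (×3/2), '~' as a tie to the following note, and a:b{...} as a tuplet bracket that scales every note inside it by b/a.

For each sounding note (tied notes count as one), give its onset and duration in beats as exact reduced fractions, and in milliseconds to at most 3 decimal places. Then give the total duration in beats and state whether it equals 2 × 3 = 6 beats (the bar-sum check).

1) 0.0ms=0b +681.818ms=3/4b
2) 681.818ms=3/4b +681.818ms=3/4b
3) 1363.636ms=3/2b +1363.636ms=3/2b
4) 2727.273ms=3b +681.818ms=3/4b
5) 3409.091ms=15/4b +681.818ms=3/4b
6) 4090.909ms=9/2b +1363.636ms=3/2b
Σ=6b of 6 (66bpm 3/8) — PASS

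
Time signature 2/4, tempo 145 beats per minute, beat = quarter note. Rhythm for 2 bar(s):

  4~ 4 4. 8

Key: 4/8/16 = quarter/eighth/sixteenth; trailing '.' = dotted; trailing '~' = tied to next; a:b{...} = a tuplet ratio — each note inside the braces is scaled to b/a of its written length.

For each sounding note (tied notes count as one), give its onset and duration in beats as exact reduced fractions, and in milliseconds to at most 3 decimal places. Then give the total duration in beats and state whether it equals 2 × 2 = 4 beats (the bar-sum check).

1) 0.0ms=0b +827.586ms=2b
2) 827.586ms=2b +620.69ms=3/2b
3) 1448.276ms=7/2b +206.897ms=1/2b
Σ=4b of 4 (145bpm 2/4) — PASS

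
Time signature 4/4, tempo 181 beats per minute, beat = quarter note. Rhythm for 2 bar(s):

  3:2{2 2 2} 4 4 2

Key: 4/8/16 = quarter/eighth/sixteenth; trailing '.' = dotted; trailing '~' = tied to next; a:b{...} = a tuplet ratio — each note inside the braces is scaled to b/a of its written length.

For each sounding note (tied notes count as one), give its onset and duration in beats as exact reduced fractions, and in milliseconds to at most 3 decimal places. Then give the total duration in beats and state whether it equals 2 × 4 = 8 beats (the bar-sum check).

1) 0.0ms=0b +441.989ms=4/3b
2) 441.989ms=4/3b +441.989ms=4/3b
3) 883.978ms=8/3b +441.989ms=4/3b
4) 1325.967ms=4b +331.492ms=1b
5) 1657.459ms=5b +331.492ms=1b
6) 1988.95ms=6b +662.983ms=2b
Σ=8b of 8 (181bpm 4/4) — PASS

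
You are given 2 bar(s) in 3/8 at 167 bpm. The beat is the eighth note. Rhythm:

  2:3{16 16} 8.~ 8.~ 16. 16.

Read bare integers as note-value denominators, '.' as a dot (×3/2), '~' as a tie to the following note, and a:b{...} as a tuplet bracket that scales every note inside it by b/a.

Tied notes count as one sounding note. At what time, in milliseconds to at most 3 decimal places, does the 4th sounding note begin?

note 4 onset = 21/4b = 1886.228ms

1. 0.0ms @ 0 + 269.461ms (3/4)
2. 269.461ms @ 3/4 + 269.461ms (3/4)
3. 538.922ms @ 3/2 + 1347.305ms (15/4)
4. 1886.228ms @ 21/4 + 269.461ms (3/4)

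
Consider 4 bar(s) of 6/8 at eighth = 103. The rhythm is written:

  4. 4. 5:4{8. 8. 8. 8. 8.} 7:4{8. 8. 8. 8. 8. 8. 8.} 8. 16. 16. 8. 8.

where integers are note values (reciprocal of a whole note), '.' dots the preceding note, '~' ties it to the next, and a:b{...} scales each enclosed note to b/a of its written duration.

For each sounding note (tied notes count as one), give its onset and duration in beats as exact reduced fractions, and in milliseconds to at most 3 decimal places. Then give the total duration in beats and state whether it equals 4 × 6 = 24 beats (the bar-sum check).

1) 0.0ms=0b +1747.573ms=3b
2) 1747.573ms=3b +1747.573ms=3b
3) 3495.146ms=6b +699.029ms=6/5b
4) 4194.175ms=36/5b +699.029ms=6/5b
5) 4893.204ms=42/5b +699.029ms=6/5b
6) 5592.233ms=48/5b +699.029ms=6/5b
7) 6291.262ms=54/5b +699.029ms=6/5b
8) 6990.291ms=12b +499.307ms=6/7b
9) 7489.598ms=90/7b +499.307ms=6/7b
10) 7988.904ms=96/7b +499.307ms=6/7b
11) 8488.211ms=102/7b +499.307ms=6/7b
12) 8987.517ms=108/7b +499.307ms=6/7b
13) 9486.824ms=114/7b +499.307ms=6/7b
14) 9986.13ms=120/7b +499.307ms=6/7b
15) 10485.437ms=18b +873.786ms=3/2b
16) 11359.223ms=39/2b +436.893ms=3/4b
17) 11796.117ms=81/4b +436.893ms=3/4b
18) 12233.01ms=21b +873.786ms=3/2b
19) 13106.796ms=45/2b +873.786ms=3/2b
Σ=24b of 24 (103bpm 6/8) — PASS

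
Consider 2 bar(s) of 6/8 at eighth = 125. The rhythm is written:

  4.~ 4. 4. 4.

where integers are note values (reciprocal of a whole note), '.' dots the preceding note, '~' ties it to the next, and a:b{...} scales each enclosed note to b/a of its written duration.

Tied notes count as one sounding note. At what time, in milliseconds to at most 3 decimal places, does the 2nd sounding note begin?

note 2 onset = 6b = 2880.0ms

1. 0.0ms @ 0 + 2880.0ms (6)
2. 2880.0ms @ 6 + 1440.0ms (3)
3. 4320.0ms @ 9 + 1440.0ms (3)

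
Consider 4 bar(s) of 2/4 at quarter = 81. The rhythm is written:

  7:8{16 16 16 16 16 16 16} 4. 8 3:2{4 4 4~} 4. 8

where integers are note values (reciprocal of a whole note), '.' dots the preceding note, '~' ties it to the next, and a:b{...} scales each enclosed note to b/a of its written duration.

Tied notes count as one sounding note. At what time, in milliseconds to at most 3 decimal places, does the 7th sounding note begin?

note 7 onset = 12/7b = 1269.841ms

1. 0.0ms @ 0 + 211.64ms (2/7)
2. 211.64ms @ 2/7 + 211.64ms (2/7)
3. 423.28ms @ 4/7 + 211.64ms (2/7)
4. 634.921ms @ 6/7 + 211.64ms (2/7)
5. 846.561ms @ 8/7 + 211.64ms (2/7)
6. 1058.201ms @ 10/7 + 211.64ms (2/7)
7. 1269.841ms @ 12/7 + 211.64ms (2/7)
8. 1481.481ms @ 2 + 1111.111ms (3/2)
9. 2592.593ms @ 7/2 + 370.37ms (1/2)
10. 2962.963ms @ 4 + 493.827ms (2/3)
11. 3456.79ms @ 14/3 + 493.827ms (2/3)
12. 3950.617ms @ 16/3 + 1604.938ms (13/6)
13. 5555.556ms @ 15/2 + 370.37ms (1/2)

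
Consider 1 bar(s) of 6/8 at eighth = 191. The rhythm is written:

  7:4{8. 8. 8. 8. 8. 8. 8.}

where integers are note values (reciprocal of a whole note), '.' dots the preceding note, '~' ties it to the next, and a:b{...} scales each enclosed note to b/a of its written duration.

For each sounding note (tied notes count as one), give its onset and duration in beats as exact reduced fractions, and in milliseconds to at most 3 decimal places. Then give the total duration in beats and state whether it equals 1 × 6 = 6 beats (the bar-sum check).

1) 0.0ms=0b +269.26ms=6/7b
2) 269.26ms=6/7b +269.26ms=6/7b
3) 538.519ms=12/7b +269.26ms=6/7b
4) 807.779ms=18/7b +269.26ms=6/7b
5) 1077.038ms=24/7b +269.26ms=6/7b
6) 1346.298ms=30/7b +269.26ms=6/7b
7) 1615.557ms=36/7b +269.26ms=6/7b
Σ=6b of 6 (191bpm 6/8) — PASS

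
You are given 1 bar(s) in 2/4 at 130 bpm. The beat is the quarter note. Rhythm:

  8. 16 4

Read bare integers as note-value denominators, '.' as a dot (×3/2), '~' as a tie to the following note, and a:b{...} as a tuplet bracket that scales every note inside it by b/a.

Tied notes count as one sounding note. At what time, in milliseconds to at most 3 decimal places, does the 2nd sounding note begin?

note 2 onset = 3/4b = 346.154ms

1. 0.0ms @ 0 + 346.154ms (3/4)
2. 346.154ms @ 3/4 + 115.385ms (1/4)
3. 461.538ms @ 1 + 461.538ms (1)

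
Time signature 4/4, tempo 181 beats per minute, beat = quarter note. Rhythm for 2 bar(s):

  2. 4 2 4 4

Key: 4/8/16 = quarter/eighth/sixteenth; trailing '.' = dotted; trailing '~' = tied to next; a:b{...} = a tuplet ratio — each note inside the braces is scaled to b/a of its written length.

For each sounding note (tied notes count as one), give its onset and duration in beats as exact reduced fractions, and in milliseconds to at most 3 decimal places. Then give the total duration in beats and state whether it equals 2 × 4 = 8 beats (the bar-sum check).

1) 0.0ms=0b +994.475ms=3b
2) 994.475ms=3b +331.492ms=1b
3) 1325.967ms=4b +662.983ms=2b
4) 1988.95ms=6b +331.492ms=1b
5) 2320.442ms=7b +331.492ms=1b
Σ=8b of 8 (181bpm 4/4) — PASS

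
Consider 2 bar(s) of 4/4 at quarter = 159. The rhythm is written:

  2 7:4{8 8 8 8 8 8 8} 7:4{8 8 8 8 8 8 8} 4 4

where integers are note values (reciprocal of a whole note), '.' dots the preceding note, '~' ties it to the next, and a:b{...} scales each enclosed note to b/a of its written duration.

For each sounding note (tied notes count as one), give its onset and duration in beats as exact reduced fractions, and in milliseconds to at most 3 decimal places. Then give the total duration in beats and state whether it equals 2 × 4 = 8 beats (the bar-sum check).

1) 0.0ms=0b +754.717ms=2b
2) 754.717ms=2b +107.817ms=2/7b
3) 862.534ms=16/7b +107.817ms=2/7b
4) 970.35ms=18/7b +107.817ms=2/7b
5) 1078.167ms=20/7b +107.817ms=2/7b
6) 1185.984ms=22/7b +107.817ms=2/7b
7) 1293.801ms=24/7b +107.817ms=2/7b
8) 1401.617ms=26/7b +107.817ms=2/7b
9) 1509.434ms=4b +107.817ms=2/7b
10) 1617.251ms=30/7b +107.817ms=2/7b
11) 1725.067ms=32/7b +107.817ms=2/7b
12) 1832.884ms=34/7b +107.817ms=2/7b
13) 1940.701ms=36/7b +107.817ms=2/7b
14) 2048.518ms=38/7b +107.817ms=2/7b
15) 2156.334ms=40/7b +107.817ms=2/7b
16) 2264.151ms=6b +377.358ms=1b
17) 2641.509ms=7b +377.358ms=1b
Σ=8b of 8 (159bpm 4/4) — PASS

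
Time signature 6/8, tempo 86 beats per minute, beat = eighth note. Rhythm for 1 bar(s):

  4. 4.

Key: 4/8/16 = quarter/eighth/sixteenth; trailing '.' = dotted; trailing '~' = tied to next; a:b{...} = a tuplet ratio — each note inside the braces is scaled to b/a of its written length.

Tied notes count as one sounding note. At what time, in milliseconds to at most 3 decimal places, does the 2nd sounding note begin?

1. 0.0ms @ 0 + 2093.023ms (3)
2. 2093.023ms @ 3 + 2093.023ms (3)

note 2 onset = 3b = 2093.023ms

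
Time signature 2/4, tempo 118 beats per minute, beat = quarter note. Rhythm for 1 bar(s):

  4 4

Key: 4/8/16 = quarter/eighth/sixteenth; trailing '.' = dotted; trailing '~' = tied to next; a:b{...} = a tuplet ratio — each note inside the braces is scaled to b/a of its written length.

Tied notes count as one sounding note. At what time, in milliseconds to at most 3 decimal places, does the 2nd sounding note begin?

1. 0.0ms @ 0 + 508.475ms (1)
2. 508.475ms @ 1 + 508.475ms (1)

note 2 onset = 1b = 508.475ms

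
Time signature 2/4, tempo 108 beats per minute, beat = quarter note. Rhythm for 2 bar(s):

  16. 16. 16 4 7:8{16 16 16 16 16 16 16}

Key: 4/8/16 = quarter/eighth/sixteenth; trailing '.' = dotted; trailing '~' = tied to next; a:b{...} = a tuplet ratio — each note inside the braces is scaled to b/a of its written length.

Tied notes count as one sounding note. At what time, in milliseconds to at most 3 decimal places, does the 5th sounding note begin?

1. 0.0ms @ 0 + 208.333ms (3/8)
2. 208.333ms @ 3/8 + 208.333ms (3/8)
3. 416.667ms @ 3/4 + 138.889ms (1/4)
4. 555.556ms @ 1 + 555.556ms (1)
5. 1111.111ms @ 2 + 158.73ms (2/7)
6. 1269.841ms @ 16/7 + 158.73ms (2/7)
7. 1428.571ms @ 18/7 + 158.73ms (2/7)
8. 1587.302ms @ 20/7 + 158.73ms (2/7)
9. 1746.032ms @ 22/7 + 158.73ms (2/7)
10. 1904.762ms @ 24/7 + 158.73ms (2/7)
11. 2063.492ms @ 26/7 + 158.73ms (2/7)

note 5 onset = 2b = 1111.111ms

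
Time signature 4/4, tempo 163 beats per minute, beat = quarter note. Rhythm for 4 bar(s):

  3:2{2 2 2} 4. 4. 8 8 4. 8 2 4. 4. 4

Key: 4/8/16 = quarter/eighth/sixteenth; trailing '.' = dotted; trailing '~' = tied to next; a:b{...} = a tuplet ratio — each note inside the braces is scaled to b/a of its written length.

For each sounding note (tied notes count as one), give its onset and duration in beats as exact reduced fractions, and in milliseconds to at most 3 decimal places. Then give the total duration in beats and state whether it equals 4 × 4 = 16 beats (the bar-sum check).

1) 0.0ms=0b +490.798ms=4/3b
2) 490.798ms=4/3b +490.798ms=4/3b
3) 981.595ms=8/3b +490.798ms=4/3b
4) 1472.393ms=4b +552.147ms=3/2b
5) 2024.54ms=11/2b +552.147ms=3/2b
6) 2576.687ms=7b +184.049ms=1/2b
7) 2760.736ms=15/2b +184.049ms=1/2b
8) 2944.785ms=8b +552.147ms=3/2b
9) 3496.933ms=19/2b +184.049ms=1/2b
10) 3680.982ms=10b +736.196ms=2b
11) 4417.178ms=12b +552.147ms=3/2b
12) 4969.325ms=27/2b +552.147ms=3/2b
13) 5521.472ms=15b +368.098ms=1b
Σ=16b of 16 (163bpm 4/4) — PASS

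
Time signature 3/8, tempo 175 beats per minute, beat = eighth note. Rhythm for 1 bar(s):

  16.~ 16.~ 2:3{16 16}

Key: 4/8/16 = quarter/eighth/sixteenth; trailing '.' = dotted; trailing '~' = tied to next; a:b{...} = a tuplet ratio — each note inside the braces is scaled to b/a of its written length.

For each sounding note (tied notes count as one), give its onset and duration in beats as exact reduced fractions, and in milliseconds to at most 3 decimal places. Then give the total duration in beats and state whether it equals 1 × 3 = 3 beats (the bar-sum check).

1) 0.0ms=0b +771.429ms=9/4b
2) 771.429ms=9/4b +257.143ms=3/4b
Σ=3b of 3 (175bpm 3/8) — PASS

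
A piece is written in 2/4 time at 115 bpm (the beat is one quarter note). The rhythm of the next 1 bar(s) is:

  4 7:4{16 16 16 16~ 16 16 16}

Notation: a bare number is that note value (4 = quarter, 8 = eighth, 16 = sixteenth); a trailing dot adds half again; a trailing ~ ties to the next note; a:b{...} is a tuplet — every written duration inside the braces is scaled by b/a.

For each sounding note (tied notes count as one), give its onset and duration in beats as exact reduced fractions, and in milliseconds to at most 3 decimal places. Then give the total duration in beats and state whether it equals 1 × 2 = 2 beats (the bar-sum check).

1) 0.0ms=0b +521.739ms=1b
2) 521.739ms=1b +74.534ms=1/7b
3) 596.273ms=8/7b +74.534ms=1/7b
4) 670.807ms=9/7b +74.534ms=1/7b
5) 745.342ms=10/7b +149.068ms=2/7b
6) 894.41ms=12/7b +74.534ms=1/7b
7) 968.944ms=13/7b +74.534ms=1/7b
Σ=2b of 2 (115bpm 2/4) — PASS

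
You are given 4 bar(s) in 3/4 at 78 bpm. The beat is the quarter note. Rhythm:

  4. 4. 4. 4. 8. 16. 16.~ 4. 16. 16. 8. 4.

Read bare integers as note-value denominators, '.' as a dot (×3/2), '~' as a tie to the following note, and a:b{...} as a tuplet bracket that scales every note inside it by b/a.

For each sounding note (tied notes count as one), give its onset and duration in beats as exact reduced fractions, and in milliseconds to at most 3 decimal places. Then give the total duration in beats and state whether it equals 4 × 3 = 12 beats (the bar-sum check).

1) 0.0ms=0b +1153.846ms=3/2b
2) 1153.846ms=3/2b +1153.846ms=3/2b
3) 2307.692ms=3b +1153.846ms=3/2b
4) 3461.538ms=9/2b +1153.846ms=3/2b
5) 4615.385ms=6b +576.923ms=3/4b
6) 5192.308ms=27/4b +288.462ms=3/8b
7) 5480.769ms=57/8b +1442.308ms=15/8b
8) 6923.077ms=9b +288.462ms=3/8b
9) 7211.538ms=75/8b +288.462ms=3/8b
10) 7500.0ms=39/4b +576.923ms=3/4b
11) 8076.923ms=21/2b +1153.846ms=3/2b
Σ=12b of 12 (78bpm 3/4) — PASS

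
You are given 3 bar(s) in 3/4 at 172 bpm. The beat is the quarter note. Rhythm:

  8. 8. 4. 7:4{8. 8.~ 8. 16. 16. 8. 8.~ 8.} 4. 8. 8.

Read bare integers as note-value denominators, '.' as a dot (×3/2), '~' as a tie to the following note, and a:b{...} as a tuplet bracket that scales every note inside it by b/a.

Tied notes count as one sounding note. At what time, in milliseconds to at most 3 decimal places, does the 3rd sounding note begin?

1. 0.0ms @ 0 + 261.628ms (3/4)
2. 261.628ms @ 3/4 + 261.628ms (3/4)
3. 523.256ms @ 3/2 + 523.256ms (3/2)
4. 1046.512ms @ 3 + 149.502ms (3/7)
5. 1196.013ms @ 24/7 + 299.003ms (6/7)
6. 1495.017ms @ 30/7 + 74.751ms (3/14)
7. 1569.767ms @ 9/2 + 74.751ms (3/14)
8. 1644.518ms @ 33/7 + 149.502ms (3/7)
9. 1794.02ms @ 36/7 + 299.003ms (6/7)
10. 2093.023ms @ 6 + 523.256ms (3/2)
11. 2616.279ms @ 15/2 + 261.628ms (3/4)
12. 2877.907ms @ 33/4 + 261.628ms (3/4)

note 3 onset = 3/2b = 523.256ms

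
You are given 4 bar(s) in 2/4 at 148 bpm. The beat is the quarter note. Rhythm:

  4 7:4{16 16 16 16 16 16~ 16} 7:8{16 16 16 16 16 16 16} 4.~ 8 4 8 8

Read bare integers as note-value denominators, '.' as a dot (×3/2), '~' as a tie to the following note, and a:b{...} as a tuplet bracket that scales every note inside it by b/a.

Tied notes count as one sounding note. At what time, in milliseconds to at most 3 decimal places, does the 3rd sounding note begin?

note 3 onset = 8/7b = 463.32ms

1. 0.0ms @ 0 + 405.405ms (1)
2. 405.405ms @ 1 + 57.915ms (1/7)
3. 463.32ms @ 8/7 + 57.915ms (1/7)
4. 521.236ms @ 9/7 + 57.915ms (1/7)
5. 579.151ms @ 10/7 + 57.915ms (1/7)
6. 637.066ms @ 11/7 + 57.915ms (1/7)
7. 694.981ms @ 12/7 + 115.83ms (2/7)
8. 810.811ms @ 2 + 115.83ms (2/7)
9. 926.641ms @ 16/7 + 115.83ms (2/7)
10. 1042.471ms @ 18/7 + 115.83ms (2/7)
11. 1158.301ms @ 20/7 + 115.83ms (2/7)
12. 1274.131ms @ 22/7 + 115.83ms (2/7)
13. 1389.961ms @ 24/7 + 115.83ms (2/7)
14. 1505.792ms @ 26/7 + 115.83ms (2/7)
15. 1621.622ms @ 4 + 810.811ms (2)
16. 2432.432ms @ 6 + 405.405ms (1)
17. 2837.838ms @ 7 + 202.703ms (1/2)
18. 3040.541ms @ 15/2 + 202.703ms (1/2)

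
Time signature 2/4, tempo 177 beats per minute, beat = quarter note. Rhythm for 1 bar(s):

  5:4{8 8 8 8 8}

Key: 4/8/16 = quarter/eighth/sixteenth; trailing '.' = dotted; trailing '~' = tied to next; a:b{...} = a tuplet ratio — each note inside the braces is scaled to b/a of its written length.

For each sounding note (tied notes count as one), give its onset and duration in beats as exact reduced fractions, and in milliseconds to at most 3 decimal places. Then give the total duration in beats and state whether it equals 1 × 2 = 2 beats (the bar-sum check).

1) 0.0ms=0b +135.593ms=2/5b
2) 135.593ms=2/5b +135.593ms=2/5b
3) 271.186ms=4/5b +135.593ms=2/5b
4) 406.78ms=6/5b +135.593ms=2/5b
5) 542.373ms=8/5b +135.593ms=2/5b
Σ=2b of 2 (177bpm 2/4) — PASS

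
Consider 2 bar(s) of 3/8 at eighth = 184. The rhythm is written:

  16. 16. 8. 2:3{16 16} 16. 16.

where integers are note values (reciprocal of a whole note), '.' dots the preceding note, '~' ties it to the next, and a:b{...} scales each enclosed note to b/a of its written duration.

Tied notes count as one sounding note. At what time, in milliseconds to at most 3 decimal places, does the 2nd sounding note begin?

1. 0.0ms @ 0 + 244.565ms (3/4)
2. 244.565ms @ 3/4 + 244.565ms (3/4)
3. 489.13ms @ 3/2 + 489.13ms (3/2)
4. 978.261ms @ 3 + 244.565ms (3/4)
5. 1222.826ms @ 15/4 + 244.565ms (3/4)
6. 1467.391ms @ 9/2 + 244.565ms (3/4)
7. 1711.957ms @ 21/4 + 244.565ms (3/4)

note 2 onset = 3/4b = 244.565ms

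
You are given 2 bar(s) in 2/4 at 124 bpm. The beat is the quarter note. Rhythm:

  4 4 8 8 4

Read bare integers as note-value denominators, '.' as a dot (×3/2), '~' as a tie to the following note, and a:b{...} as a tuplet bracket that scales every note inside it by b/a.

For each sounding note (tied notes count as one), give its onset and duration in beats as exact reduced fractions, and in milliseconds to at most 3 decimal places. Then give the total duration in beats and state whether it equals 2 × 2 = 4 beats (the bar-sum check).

1) 0.0ms=0b +483.871ms=1b
2) 483.871ms=1b +483.871ms=1b
3) 967.742ms=2b +241.935ms=1/2b
4) 1209.677ms=5/2b +241.935ms=1/2b
5) 1451.613ms=3b +483.871ms=1b
Σ=4b of 4 (124bpm 2/4) — PASS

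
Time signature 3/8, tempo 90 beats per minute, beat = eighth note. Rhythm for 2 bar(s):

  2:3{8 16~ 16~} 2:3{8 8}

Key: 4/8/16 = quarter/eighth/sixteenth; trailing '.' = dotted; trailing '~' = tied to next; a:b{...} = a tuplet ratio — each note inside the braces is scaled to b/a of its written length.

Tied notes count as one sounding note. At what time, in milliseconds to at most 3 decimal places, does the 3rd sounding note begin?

1. 0.0ms @ 0 + 1000.0ms (3/2)
2. 1000.0ms @ 3/2 + 2000.0ms (3)
3. 3000.0ms @ 9/2 + 1000.0ms (3/2)

note 3 onset = 9/2b = 3000.0ms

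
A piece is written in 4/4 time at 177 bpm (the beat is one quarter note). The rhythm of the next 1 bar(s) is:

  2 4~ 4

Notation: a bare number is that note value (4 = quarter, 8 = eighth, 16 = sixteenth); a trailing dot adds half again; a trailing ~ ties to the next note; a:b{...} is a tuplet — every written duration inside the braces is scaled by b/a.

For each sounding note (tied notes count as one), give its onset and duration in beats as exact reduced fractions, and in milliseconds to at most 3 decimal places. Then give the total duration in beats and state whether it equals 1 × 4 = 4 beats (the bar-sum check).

1) 0.0ms=0b +677.966ms=2b
2) 677.966ms=2b +677.966ms=2b
Σ=4b of 4 (177bpm 4/4) — PASS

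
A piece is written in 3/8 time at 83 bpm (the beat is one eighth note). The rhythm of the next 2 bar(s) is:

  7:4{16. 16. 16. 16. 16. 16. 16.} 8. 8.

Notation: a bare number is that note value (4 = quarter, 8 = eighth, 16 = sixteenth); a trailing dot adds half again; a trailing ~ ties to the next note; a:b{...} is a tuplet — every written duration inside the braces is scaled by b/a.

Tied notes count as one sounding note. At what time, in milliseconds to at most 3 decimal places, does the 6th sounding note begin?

note 6 onset = 15/7b = 1549.053ms

1. 0.0ms @ 0 + 309.811ms (3/7)
2. 309.811ms @ 3/7 + 309.811ms (3/7)
3. 619.621ms @ 6/7 + 309.811ms (3/7)
4. 929.432ms @ 9/7 + 309.811ms (3/7)
5. 1239.243ms @ 12/7 + 309.811ms (3/7)
6. 1549.053ms @ 15/7 + 309.811ms (3/7)
7. 1858.864ms @ 18/7 + 309.811ms (3/7)
8. 2168.675ms @ 3 + 1084.337ms (3/2)
9. 3253.012ms @ 9/2 + 1084.337ms (3/2)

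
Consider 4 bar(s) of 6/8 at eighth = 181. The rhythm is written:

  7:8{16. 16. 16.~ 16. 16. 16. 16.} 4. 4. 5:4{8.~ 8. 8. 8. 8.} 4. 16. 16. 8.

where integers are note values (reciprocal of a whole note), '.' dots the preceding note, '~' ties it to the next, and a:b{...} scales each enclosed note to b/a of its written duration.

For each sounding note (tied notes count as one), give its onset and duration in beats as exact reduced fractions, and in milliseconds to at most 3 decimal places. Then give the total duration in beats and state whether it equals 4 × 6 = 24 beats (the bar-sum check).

1) 0.0ms=0b +284.136ms=6/7b
2) 284.136ms=6/7b +284.136ms=6/7b
3) 568.272ms=12/7b +568.272ms=12/7b
4) 1136.543ms=24/7b +284.136ms=6/7b
5) 1420.679ms=30/7b +284.136ms=6/7b
6) 1704.815ms=36/7b +284.136ms=6/7b
7) 1988.95ms=6b +994.475ms=3b
8) 2983.425ms=9b +994.475ms=3b
9) 3977.901ms=12b +795.58ms=12/5b
10) 4773.481ms=72/5b +397.79ms=6/5b
11) 5171.271ms=78/5b +397.79ms=6/5b
12) 5569.061ms=84/5b +397.79ms=6/5b
13) 5966.851ms=18b +994.475ms=3b
14) 6961.326ms=21b +248.619ms=3/4b
15) 7209.945ms=87/4b +248.619ms=3/4b
16) 7458.564ms=45/2b +497.238ms=3/2b
Σ=24b of 24 (181bpm 6/8) — PASS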